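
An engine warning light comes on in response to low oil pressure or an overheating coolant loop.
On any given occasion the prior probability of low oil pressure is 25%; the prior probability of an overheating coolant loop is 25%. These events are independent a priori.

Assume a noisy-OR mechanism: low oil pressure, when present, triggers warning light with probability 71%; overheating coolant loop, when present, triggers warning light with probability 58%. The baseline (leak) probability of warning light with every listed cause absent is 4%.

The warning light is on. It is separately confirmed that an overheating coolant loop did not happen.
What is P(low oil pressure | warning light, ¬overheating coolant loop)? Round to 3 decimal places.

P(low oil pressure | warning light, ¬overheating coolant loop) ≈ 0.857

Under noisy-OR, P(warning light | causes) = 1 − (1−0.04)·∏(1−qᵢ) over the active causes.
Enumerate both values of low oil pressure and weight by the priors:
  P(warning light | ¬overheating coolant loop) = 0.04·0.75 + 0.7216·0.25
        = 0.030000 + 0.180400 = 0.210400
Configurations with low oil pressure contribute 0.180400, so
  P(low oil pressure | warning light, ¬overheating coolant loop) = 0.180400 / 0.210400 ≈ 0.857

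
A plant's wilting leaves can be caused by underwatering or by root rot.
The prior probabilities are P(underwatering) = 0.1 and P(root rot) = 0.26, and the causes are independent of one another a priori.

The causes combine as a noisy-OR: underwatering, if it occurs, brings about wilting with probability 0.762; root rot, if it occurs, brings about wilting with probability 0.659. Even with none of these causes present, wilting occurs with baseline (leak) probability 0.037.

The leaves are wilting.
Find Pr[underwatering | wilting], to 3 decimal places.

Under noisy-OR, P(wilting | causes) = 1 − (1−0.037)·∏(1−qᵢ) over the active causes.
Numerator (weight on configurations with underwatering): 0.057040 + 0.023968 = 0.081008
Normalizer over all consistent configurations: 0.037*0.9*0.74 + 0.671617*0.9*0.26 + 0.770806*0.1*0.74 + 0.921845*0.1*0.26 = 0.262808
P(underwatering | wilting) = 0.081008/0.262808 ≈ 0.308

Pr[underwatering | wilting] ≈ 0.308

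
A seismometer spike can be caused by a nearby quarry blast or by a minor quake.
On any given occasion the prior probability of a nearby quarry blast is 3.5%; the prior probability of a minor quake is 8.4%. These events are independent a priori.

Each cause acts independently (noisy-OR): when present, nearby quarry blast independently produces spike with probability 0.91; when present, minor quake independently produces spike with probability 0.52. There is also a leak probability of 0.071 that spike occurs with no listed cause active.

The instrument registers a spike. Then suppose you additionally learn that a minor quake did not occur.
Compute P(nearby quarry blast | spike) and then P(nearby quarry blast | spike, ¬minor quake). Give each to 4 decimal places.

Under noisy-OR, P(spike | causes) = 1 − (1−0.071)·∏(1−qᵢ) over the active causes.
P(spike) = 0.071·0.965·0.916 + 0.55408·0.965·0.084 + 0.91639·0.035·0.916 + 0.959867·0.035·0.084 = 0.062760 + 0.044914 + 0.029379 + 0.002822 = 0.139875
Restricting to configurations with nearby quarry blast present: 0.029379 + 0.002822 = 0.032201.
So P(nearby quarry blast | spike) = 0.032201/0.139875 ≈ 0.2302.

Now condition on the additional information:
By total probability over both values of nearby quarry blast:
  P(spike | ¬minor quake) = 0.071*0.965 + 0.91639*0.035
        = 0.068515 + 0.032074 = 0.100589
The terms with nearby quarry blast present sum to 0.032074, so
  P(nearby quarry blast | spike, ¬minor quake) = 0.032074 / 0.100589 ≈ 0.3189
Ruling out minor quake raises the posterior on nearby quarry blast — the flip side of explaining away.

P(nearby quarry blast | spike) ≈ 0.2302; P(nearby quarry blast | spike, ¬minor quake) ≈ 0.3189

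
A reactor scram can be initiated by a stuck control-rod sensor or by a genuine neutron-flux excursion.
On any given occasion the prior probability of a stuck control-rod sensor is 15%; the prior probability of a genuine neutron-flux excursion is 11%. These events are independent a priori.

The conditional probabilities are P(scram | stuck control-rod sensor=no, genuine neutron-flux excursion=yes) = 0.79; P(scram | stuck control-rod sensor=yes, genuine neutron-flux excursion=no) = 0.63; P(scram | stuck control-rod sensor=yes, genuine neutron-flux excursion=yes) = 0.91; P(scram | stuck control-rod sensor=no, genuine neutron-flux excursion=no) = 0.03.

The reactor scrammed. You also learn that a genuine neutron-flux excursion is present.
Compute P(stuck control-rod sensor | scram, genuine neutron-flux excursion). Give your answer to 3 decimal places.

P(stuck control-rod sensor | scram, genuine neutron-flux excursion) ≈ 0.169

Weight on stuck control-rod sensor=true, given the evidence: 0.91·0.15 = 0.136500
Normalizer over all consistent configurations: 0.79·0.85 + 0.91·0.15 = 0.808000
P(stuck control-rod sensor | scram, genuine neutron-flux excursion) = 0.136500/0.808000 ≈ 0.169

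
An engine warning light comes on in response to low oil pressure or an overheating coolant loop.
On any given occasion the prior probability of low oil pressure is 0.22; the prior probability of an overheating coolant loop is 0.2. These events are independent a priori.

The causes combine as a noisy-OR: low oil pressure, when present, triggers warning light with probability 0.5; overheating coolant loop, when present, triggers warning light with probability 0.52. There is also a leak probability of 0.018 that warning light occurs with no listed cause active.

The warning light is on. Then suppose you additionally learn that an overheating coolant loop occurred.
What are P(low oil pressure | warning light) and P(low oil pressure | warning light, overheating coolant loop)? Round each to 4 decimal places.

Under noisy-OR, P(warning light | causes) = 1 − (1−0.018)·∏(1−qᵢ) over the active causes.
P(warning light) = 0.018*0.78*0.8 + 0.52864*0.78*0.2 + 0.509*0.22*0.8 + 0.76432*0.22*0.2 = 0.011232 + 0.082468 + 0.089584 + 0.033630 = 0.216914
The low oil pressure-present share is 0.089584 + 0.033630 = 0.123214.
So P(low oil pressure | warning light) = 0.123214/0.216914 ≈ 0.5680.

Now condition on the additional information:
P(warning light | overheating coolant loop) = 0.52864*0.78 + 0.76432*0.22 = 0.412339 + 0.168150 = 0.580489
Of this, 0.168150 comes from 0.76432*0.22 (the low oil pressure=true cases).
So P(low oil pressure | warning light, overheating coolant loop) = 0.168150/0.580489 ≈ 0.2897.
— overheating coolant loop explains away the evidence for low oil pressure.

P(low oil pressure | warning light) ≈ 0.5680; P(low oil pressure | warning light, overheating coolant loop) ≈ 0.2897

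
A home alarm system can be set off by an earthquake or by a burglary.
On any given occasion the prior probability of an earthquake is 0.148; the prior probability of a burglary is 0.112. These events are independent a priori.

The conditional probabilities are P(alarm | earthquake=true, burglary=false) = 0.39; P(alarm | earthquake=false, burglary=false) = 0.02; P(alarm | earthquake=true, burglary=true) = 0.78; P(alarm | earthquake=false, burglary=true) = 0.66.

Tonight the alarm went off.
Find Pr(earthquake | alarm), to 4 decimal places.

P(alarm) = 0.02·0.852·0.888 + 0.66·0.852·0.112 + 0.39·0.148·0.888 + 0.78·0.148·0.112 = 0.015132 + 0.062980 + 0.051255 + 0.012929 = 0.142296
The earthquake-present share is 0.051255 + 0.012929 = 0.064184.
P(earthquake | alarm) = 0.064184 / 0.142296 ≈ 0.4511

Pr(earthquake | alarm) ≈ 0.4511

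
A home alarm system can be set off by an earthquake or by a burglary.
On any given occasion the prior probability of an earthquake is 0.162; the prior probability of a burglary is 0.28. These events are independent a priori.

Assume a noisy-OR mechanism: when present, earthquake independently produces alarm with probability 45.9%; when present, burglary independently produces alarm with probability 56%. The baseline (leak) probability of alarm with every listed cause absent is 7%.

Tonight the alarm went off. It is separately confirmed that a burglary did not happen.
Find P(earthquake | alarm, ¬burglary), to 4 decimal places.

Under noisy-OR, P(alarm | causes) = 1 − (1−0.07)·∏(1−qᵢ) over the active causes.
Enumerate both values of earthquake and weight by the priors:
  P(alarm | ¬burglary) = 0.07*0.838 + 0.49687*0.162
        = 0.058660 + 0.080493 = 0.139153
Keeping only the earthquake-present terms gives 0.080493, so
  P(earthquake | alarm, ¬burglary) = 0.080493 / 0.139153 ≈ 0.5784

P(earthquake | alarm, ¬burglary) ≈ 0.5784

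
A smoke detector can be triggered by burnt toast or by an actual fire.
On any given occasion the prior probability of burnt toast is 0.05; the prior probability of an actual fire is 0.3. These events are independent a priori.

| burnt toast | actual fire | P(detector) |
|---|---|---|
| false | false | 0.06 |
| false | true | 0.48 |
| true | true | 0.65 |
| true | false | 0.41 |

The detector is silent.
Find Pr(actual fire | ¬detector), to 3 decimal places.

For the numerator, keep only actual fire=true terms: 0.148200 + 0.005250 = 0.153450
Normalizer over all consistent configurations: 0.94×0.95×0.7 + 0.52×0.95×0.3 + 0.59×0.05×0.7 + 0.35×0.05×0.3 = 0.799200
P(actual fire | ¬detector) = 0.153450/0.799200 ≈ 0.192

Pr(actual fire | ¬detector) ≈ 0.192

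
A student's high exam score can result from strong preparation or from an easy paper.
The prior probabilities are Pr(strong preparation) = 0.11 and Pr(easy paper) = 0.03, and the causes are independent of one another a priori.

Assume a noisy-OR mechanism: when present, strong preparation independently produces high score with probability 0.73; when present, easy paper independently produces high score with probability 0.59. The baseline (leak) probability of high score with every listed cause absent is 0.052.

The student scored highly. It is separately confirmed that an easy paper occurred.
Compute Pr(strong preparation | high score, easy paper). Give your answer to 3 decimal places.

Pr(strong preparation | high score, easy paper) ≈ 0.153

Under noisy-OR, P(high score | causes) = 1 − (1−0.052)·∏(1−qᵢ) over the active causes.
Weight on strong preparation=true, given the evidence: 0.895056×0.11 = 0.098456
The normalizing constant is 0.61132×0.89 + 0.895056×0.11 = 0.642531
P(strong preparation | high score, easy paper) = 0.098456/0.642531 ≈ 0.153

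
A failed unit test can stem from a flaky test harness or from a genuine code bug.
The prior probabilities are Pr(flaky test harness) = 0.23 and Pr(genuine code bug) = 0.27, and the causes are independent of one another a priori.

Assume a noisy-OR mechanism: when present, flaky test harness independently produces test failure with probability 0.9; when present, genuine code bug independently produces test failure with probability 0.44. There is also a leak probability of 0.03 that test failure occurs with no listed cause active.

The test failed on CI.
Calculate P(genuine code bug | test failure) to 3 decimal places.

P(genuine code bug | test failure) ≈ 0.477

Under noisy-OR, P(test failure | causes) = 1 − (1−0.03)·∏(1−qᵢ) over the active causes.
P(test failure) = 0.03*0.77*0.73 + 0.4568*0.77*0.27 + 0.903*0.23*0.73 + 0.94568*0.23*0.27 = 0.016863 + 0.094969 + 0.151614 + 0.058727 = 0.322173
The genuine code bug-present share is 0.094969 + 0.058727 = 0.153696.
So P(genuine code bug | test failure) = 0.153696/0.322173 ≈ 0.477.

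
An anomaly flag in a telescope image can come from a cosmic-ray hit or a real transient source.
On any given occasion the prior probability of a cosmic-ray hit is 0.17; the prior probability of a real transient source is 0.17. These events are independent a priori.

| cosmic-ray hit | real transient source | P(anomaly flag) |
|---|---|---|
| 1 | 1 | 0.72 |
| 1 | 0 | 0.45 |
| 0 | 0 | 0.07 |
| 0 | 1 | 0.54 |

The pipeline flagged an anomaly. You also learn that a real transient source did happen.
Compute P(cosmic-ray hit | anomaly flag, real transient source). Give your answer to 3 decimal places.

P(cosmic-ray hit | anomaly flag, real transient source) ≈ 0.215

Weight on cosmic-ray hit=true, given the evidence: 0.72*0.17 = 0.122400
Normalizer over all consistent configurations: 0.54*0.83 + 0.72*0.17 = 0.570600
Posterior = 0.122400 / 0.570600 ≈ 0.215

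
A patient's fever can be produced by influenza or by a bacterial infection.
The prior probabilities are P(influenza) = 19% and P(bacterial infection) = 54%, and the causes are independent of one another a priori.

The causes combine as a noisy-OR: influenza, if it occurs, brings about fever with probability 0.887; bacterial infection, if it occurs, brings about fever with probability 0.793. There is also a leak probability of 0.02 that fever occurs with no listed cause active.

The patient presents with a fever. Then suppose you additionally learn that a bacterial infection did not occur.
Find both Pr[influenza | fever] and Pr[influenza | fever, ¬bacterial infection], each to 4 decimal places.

Under noisy-OR, P(fever | causes) = 1 − (1−0.02)·∏(1−qᵢ) over the active causes.
Numerator (weight on configurations with influenza): 0.077721 + 0.100248 = 0.177969
Normalizer over all consistent configurations: 0.02*0.81*0.46 + 0.79714*0.81*0.54 + 0.88926*0.19*0.46 + 0.977077*0.19*0.54 = 0.534090
P(influenza | fever) = 0.177969/0.534090 ≈ 0.3332

Now condition on the additional information:
Weight on influenza=true, given the evidence: 0.88926·0.19 = 0.168959
Normalizer over all consistent configurations: 0.02·0.81 + 0.88926·0.19 = 0.185159
P(influenza | fever, ¬bacterial infection) = 0.168959/0.185159 ≈ 0.9125

Pr[influenza | fever] ≈ 0.3332; Pr[influenza | fever, ¬bacterial infection] ≈ 0.9125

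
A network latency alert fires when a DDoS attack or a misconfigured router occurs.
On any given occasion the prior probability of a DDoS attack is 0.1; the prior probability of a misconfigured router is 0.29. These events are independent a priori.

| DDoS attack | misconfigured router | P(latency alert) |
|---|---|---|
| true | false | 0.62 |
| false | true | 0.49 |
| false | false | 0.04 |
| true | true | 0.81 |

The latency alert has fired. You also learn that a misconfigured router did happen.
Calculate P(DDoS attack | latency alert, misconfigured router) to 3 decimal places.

P(DDoS attack | latency alert, misconfigured router) ≈ 0.155

P(latency alert | misconfigured router) = 0.49*0.9 + 0.81*0.1 = 0.441000 + 0.081000 = 0.522000
Restricting to configurations with DDoS attack present: 0.81*0.1 = 0.081000.
So P(DDoS attack | latency alert, misconfigured router) = 0.081000/0.522000 ≈ 0.155.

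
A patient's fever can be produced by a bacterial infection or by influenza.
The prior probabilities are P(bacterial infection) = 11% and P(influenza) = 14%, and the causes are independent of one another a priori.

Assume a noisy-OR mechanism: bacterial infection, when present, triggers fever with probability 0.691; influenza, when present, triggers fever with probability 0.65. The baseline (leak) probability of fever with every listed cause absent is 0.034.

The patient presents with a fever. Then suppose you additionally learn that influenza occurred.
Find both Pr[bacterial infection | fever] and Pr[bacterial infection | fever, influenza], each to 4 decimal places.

Pr[bacterial infection | fever] ≈ 0.4249; Pr[bacterial infection | fever, influenza] ≈ 0.1433

Under noisy-OR, P(fever | causes) = 1 − (1−0.034)·∏(1−qᵢ) over the active causes.
P(fever) = 0.034·0.89·0.86 + 0.6619·0.89·0.14 + 0.701506·0.11·0.86 + 0.895527·0.11·0.14 = 0.026024 + 0.082473 + 0.066362 + 0.013791 = 0.188650
Restricting to configurations with bacterial infection present: 0.066362 + 0.013791 = 0.080153.
Hence the posterior is 0.080153/0.188650 ≈ 0.4249.

With the extra evidence:
By total probability over both values of bacterial infection:
  P(fever | influenza) = 0.6619*0.89 + 0.895527*0.11
        = 0.589091 + 0.098508 = 0.687599
Keeping only the bacterial infection-present terms gives 0.098508, so
  P(bacterial infection | fever, influenza) = 0.098508 / 0.687599 ≈ 0.1433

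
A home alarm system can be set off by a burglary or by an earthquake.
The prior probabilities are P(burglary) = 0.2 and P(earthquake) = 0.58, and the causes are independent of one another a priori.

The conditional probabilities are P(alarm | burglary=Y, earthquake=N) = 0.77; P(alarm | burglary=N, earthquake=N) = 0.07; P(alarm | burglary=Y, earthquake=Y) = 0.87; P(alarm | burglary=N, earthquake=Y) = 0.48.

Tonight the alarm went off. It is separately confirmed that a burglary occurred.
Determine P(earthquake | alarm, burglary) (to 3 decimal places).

Sum P(alarm|·) weighted by the priors over both values of earthquake:
  P(alarm | burglary) = 0.77×0.42 + 0.87×0.58
        = 0.323400 + 0.504600 = 0.828000
Configurations with earthquake contribute 0.504600, so
  P(earthquake | alarm, burglary) = 0.504600 / 0.828000 ≈ 0.609

P(earthquake | alarm, burglary) ≈ 0.609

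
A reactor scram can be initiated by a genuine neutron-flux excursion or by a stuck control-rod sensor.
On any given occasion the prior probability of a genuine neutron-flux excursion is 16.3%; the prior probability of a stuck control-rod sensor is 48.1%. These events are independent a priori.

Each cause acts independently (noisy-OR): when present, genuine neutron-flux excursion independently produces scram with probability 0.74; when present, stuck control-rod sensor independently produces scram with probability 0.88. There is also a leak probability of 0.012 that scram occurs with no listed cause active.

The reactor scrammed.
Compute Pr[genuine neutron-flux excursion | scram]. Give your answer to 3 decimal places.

Pr[genuine neutron-flux excursion | scram] ≈ 0.278

Under noisy-OR, P(scram | causes) = 1 − (1−0.012)·∏(1−qᵢ) over the active causes.
Numerator (weight on configurations with genuine neutron-flux excursion): 0.062866 + 0.075986 = 0.138852
Denominator P(scram): 0.012×0.837×0.519 + 0.88144×0.837×0.481 + 0.74312×0.163×0.519 + 0.969174×0.163×0.481 = 0.498930
Posterior = 0.138852 / 0.498930 ≈ 0.278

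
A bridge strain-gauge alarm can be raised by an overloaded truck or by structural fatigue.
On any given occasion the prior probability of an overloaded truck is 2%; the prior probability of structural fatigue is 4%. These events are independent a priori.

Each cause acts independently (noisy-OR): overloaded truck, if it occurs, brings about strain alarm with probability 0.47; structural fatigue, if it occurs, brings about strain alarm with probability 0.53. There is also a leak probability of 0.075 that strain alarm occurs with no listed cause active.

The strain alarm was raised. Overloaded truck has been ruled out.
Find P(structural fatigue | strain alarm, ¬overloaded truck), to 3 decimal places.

Under noisy-OR, P(strain alarm | causes) = 1 − (1−0.075)·∏(1−qᵢ) over the active causes.
P(strain alarm | ¬overloaded truck) = 0.075×0.96 + 0.56525×0.04 = 0.072000 + 0.022610 = 0.094610
Of this, 0.022610 comes from 0.56525×0.04 (the structural fatigue=true cases).
Hence the posterior is 0.022610/0.094610 ≈ 0.239.

P(structural fatigue | strain alarm, ¬overloaded truck) ≈ 0.239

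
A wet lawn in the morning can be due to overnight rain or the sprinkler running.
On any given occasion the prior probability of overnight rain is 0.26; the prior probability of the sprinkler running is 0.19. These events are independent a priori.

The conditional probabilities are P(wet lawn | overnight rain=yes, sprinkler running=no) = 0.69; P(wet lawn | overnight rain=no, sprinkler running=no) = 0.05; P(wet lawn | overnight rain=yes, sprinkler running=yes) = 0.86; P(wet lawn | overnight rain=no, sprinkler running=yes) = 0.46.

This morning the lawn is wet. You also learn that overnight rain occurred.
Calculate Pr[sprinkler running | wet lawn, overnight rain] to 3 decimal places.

Pr[sprinkler running | wet lawn, overnight rain] ≈ 0.226

Numerator (weight on configurations with sprinkler running): 0.86*0.19 = 0.163400
Denominator P(wet lawn | overnight rain): 0.69*0.81 + 0.86*0.19 = 0.722300
Posterior = 0.163400 / 0.722300 ≈ 0.226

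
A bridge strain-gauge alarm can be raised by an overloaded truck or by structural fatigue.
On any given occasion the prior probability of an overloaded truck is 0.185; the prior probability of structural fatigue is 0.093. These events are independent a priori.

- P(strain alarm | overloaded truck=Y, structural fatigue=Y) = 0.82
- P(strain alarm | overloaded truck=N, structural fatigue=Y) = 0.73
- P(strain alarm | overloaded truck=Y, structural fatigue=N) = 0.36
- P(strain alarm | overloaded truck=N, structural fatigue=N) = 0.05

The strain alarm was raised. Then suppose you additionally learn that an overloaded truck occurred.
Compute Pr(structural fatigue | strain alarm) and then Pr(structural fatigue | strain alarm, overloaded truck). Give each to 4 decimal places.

Pr(structural fatigue | strain alarm) ≈ 0.4163; Pr(structural fatigue | strain alarm, overloaded truck) ≈ 0.1893

By total probability over the 4 (overloaded truck, structural fatigue) configurations:
  P(strain alarm) = 0.05*0.815*0.907 + 0.73*0.815*0.093 + 0.36*0.185*0.907 + 0.82*0.185*0.093
        = 0.036960 + 0.055330 + 0.060406 + 0.014108 = 0.166804
Configurations with structural fatigue contribute 0.069438, so
  P(structural fatigue | strain alarm) = 0.069438 / 0.166804 ≈ 0.4163

With the extra evidence:
Numerator (weight on configurations with structural fatigue): 0.82·0.093 = 0.076260
The normalizing constant is 0.36·0.907 + 0.82·0.093 = 0.402780
P(structural fatigue | strain alarm, overloaded truck) = 0.076260/0.402780 ≈ 0.1893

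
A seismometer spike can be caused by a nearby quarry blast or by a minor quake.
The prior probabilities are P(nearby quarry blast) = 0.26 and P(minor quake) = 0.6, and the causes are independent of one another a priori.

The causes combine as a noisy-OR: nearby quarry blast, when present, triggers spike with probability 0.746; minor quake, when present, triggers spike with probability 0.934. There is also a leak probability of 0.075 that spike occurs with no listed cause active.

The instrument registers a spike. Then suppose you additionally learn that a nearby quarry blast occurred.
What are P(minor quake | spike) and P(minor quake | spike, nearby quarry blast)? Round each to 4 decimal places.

P(minor quake | spike) ≈ 0.8486; P(minor quake | spike, nearby quarry blast) ≈ 0.6587

Under noisy-OR, P(spike | causes) = 1 − (1−0.075)·∏(1−qᵢ) over the active causes.
By total probability over the 4 (nearby quarry blast, minor quake) configurations:
  P(spike) = 0.075*0.74*0.4 + 0.93895*0.74*0.6 + 0.76505*0.26*0.4 + 0.984493*0.26*0.6
        = 0.022200 + 0.416894 + 0.079565 + 0.153581 = 0.672240
The terms with minor quake present sum to 0.570475, so
  P(minor quake | spike) = 0.570475 / 0.672240 ≈ 0.8486

With the extra evidence:
For the numerator, keep only minor quake=true terms: 0.984493·0.6 = 0.590696
Normalizer over all consistent configurations: 0.76505·0.4 + 0.984493·0.6 = 0.896716
Posterior = 0.590696 / 0.896716 ≈ 0.6587
— nearby quarry blast explains away the evidence for minor quake.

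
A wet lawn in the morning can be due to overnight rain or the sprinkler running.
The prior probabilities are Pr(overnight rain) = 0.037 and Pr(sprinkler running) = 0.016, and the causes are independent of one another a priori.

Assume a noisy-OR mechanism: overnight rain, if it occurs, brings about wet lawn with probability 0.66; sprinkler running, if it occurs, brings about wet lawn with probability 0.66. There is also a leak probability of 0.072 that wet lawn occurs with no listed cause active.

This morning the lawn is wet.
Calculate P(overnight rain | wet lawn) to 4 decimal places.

Under noisy-OR, P(wet lawn | causes) = 1 − (1−0.072)·∏(1−qᵢ) over the active causes.
Weight on overnight rain=true, given the evidence: 0.024921 + 0.000528 = 0.025449
Denominator P(wet lawn): 0.072·0.963·0.984 + 0.68448·0.963·0.016 + 0.68448·0.037·0.984 + 0.892723·0.037·0.016 = 0.104222
Posterior = 0.025449 / 0.104222 ≈ 0.2442

P(overnight rain | wet lawn) ≈ 0.2442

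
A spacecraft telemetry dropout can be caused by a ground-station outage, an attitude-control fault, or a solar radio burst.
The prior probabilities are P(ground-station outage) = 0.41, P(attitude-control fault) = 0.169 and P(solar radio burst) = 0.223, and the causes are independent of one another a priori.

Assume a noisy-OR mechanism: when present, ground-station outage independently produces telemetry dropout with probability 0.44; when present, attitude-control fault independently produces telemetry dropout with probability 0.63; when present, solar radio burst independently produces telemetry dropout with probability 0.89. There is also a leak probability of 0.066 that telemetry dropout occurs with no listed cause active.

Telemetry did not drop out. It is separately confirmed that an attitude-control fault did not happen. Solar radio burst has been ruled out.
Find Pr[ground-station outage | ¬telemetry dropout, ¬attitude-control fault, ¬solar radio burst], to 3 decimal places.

Pr[ground-station outage | ¬telemetry dropout, ¬attitude-control fault, ¬solar radio burst] ≈ 0.280

Under noisy-OR, P(telemetry dropout | causes) = 1 − (1−0.066)·∏(1−qᵢ) over the active causes.
By total probability over both values of ground-station outage:
  P(¬telemetry dropout | ¬attitude-control fault, ¬solar radio burst) = 0.934·0.59 + 0.52304·0.41
        = 0.551060 + 0.214446 = 0.765506
The terms with ground-station outage present sum to 0.214446, so
  P(ground-station outage | ¬telemetry dropout, ¬attitude-control fault, ¬solar radio burst) = 0.214446 / 0.765506 ≈ 0.280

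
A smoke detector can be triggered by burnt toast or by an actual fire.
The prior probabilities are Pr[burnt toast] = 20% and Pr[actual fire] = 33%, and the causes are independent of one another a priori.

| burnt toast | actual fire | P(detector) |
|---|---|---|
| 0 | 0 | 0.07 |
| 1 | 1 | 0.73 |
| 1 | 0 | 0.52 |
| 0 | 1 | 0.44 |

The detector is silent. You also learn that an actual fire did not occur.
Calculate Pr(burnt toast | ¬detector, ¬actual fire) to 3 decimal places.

Pr(burnt toast | ¬detector, ¬actual fire) ≈ 0.114

Weight on burnt toast=true, given the evidence: 0.48·0.2 = 0.096000
Normalizer over all consistent configurations: 0.93·0.8 + 0.48·0.2 = 0.840000
P(burnt toast | ¬detector, ¬actual fire) = 0.096000/0.840000 ≈ 0.114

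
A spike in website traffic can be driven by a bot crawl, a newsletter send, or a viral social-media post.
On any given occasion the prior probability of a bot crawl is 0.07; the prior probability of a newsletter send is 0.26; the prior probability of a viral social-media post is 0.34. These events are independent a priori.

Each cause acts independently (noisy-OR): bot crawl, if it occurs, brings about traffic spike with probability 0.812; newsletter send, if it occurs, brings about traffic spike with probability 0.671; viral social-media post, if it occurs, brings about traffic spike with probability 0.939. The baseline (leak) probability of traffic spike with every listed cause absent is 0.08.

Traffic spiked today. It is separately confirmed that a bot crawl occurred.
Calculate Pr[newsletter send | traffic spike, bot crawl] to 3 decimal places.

Under noisy-OR, P(traffic spike | causes) = 1 − (1−0.08)·∏(1−qᵢ) over the active causes.
Weight on newsletter send=true, given the evidence: 0.161835 + 0.088093 = 0.249928
The normalizing constant is 0.82704*0.74*0.66 + 0.989449*0.74*0.34 + 0.943096*0.26*0.66 + 0.996529*0.26*0.34 = 0.902799
P(newsletter send | traffic spike, bot crawl) = 0.249928/0.902799 ≈ 0.277

Pr[newsletter send | traffic spike, bot crawl] ≈ 0.277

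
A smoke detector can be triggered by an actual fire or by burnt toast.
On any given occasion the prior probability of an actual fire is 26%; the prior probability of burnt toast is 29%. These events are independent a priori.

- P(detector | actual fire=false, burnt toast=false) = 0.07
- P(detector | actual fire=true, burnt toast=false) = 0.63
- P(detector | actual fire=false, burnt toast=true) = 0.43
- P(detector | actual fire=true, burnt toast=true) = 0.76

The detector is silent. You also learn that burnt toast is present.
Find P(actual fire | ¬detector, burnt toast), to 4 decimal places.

P(actual fire | ¬detector, burnt toast) ≈ 0.1289

Sum P(¬detector|·) weighted by the priors over both values of actual fire:
  P(¬detector | burnt toast) = 0.57·0.74 + 0.24·0.26
        = 0.421800 + 0.062400 = 0.484200
Configurations with actual fire contribute 0.062400, so
  P(actual fire | ¬detector, burnt toast) = 0.062400 / 0.484200 ≈ 0.1289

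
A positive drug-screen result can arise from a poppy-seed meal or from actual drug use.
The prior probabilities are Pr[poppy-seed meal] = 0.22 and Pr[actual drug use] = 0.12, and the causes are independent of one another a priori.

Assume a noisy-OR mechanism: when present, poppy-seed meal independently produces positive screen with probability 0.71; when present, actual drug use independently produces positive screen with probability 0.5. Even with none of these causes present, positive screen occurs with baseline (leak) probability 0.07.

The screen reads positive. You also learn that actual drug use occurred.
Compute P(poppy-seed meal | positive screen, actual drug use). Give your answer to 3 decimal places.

Under noisy-OR, P(positive screen | causes) = 1 − (1−0.07)·∏(1−qᵢ) over the active causes.
P(positive screen | actual drug use) = 0.535·0.78 + 0.86515·0.22 = 0.417300 + 0.190333 = 0.607633
The poppy-seed meal-present share is 0.86515·0.22 = 0.190333.
So P(poppy-seed meal | positive screen, actual drug use) = 0.190333/0.607633 ≈ 0.313.

P(poppy-seed meal | positive screen, actual drug use) ≈ 0.313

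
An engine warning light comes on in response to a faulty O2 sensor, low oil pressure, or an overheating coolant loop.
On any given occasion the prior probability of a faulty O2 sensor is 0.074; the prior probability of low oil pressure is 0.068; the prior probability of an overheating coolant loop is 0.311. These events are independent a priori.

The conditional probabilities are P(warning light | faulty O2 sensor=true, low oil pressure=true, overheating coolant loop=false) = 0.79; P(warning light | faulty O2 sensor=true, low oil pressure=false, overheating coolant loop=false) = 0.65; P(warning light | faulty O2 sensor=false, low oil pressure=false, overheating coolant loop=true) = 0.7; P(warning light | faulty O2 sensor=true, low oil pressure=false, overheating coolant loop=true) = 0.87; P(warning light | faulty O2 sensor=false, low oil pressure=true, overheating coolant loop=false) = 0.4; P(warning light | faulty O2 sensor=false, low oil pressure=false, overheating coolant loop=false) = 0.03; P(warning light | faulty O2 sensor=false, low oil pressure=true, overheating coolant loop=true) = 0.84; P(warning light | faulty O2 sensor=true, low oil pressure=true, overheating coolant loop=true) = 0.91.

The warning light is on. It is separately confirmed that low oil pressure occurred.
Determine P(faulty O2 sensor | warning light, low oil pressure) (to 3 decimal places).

P(warning light | low oil pressure) = 0.4*0.926*0.689 + 0.84*0.926*0.311 + 0.79*0.074*0.689 + 0.91*0.074*0.311 = 0.255206 + 0.241908 + 0.040279 + 0.020943 = 0.558336
The faulty O2 sensor-present share is 0.040279 + 0.020943 = 0.061222.
P(faulty O2 sensor | warning light, low oil pressure) = 0.061222 / 0.558336 ≈ 0.110

P(faulty O2 sensor | warning light, low oil pressure) ≈ 0.110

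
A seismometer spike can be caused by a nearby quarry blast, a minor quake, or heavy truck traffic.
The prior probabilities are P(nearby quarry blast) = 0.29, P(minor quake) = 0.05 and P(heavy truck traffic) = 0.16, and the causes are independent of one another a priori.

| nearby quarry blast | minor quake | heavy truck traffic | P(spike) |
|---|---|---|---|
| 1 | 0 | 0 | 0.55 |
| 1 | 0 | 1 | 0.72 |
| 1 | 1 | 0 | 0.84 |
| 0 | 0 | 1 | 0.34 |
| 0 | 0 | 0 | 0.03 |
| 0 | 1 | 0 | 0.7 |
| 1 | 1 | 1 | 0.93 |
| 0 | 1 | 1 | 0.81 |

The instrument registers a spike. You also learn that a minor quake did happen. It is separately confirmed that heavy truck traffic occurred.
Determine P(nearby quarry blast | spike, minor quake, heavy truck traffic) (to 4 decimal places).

P(nearby quarry blast | spike, minor quake, heavy truck traffic) ≈ 0.3192

By total probability over both values of nearby quarry blast:
  P(spike | minor quake, heavy truck traffic) = 0.81·0.71 + 0.93·0.29
        = 0.575100 + 0.269700 = 0.844800
Keeping only the nearby quarry blast-present terms gives 0.269700, so
  P(nearby quarry blast | spike, minor quake, heavy truck traffic) = 0.269700 / 0.844800 ≈ 0.3192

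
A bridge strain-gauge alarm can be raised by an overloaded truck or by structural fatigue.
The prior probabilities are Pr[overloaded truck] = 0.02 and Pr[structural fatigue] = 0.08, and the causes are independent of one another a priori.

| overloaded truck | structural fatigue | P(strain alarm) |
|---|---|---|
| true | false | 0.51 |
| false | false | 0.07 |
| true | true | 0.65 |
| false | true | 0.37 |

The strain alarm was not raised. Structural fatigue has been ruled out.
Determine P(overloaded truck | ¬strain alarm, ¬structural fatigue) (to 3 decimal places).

For the numerator, keep only overloaded truck=true terms: 0.49×0.02 = 0.009800
Denominator P(¬strain alarm | ¬structural fatigue): 0.93×0.98 + 0.49×0.02 = 0.921200
P(overloaded truck | ¬strain alarm, ¬structural fatigue) = 0.009800/0.921200 ≈ 0.011

P(overloaded truck | ¬strain alarm, ¬structural fatigue) ≈ 0.011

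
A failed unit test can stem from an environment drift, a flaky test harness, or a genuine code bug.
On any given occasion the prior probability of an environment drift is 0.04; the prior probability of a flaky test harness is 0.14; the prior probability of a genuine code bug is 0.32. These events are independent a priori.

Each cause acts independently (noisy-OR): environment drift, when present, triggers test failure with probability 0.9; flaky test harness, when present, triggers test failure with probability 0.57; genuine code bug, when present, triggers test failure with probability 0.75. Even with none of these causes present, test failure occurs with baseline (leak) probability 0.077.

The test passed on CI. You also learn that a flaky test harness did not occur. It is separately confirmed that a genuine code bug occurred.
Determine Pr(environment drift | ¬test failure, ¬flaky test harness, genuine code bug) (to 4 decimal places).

Under noisy-OR, P(test failure | causes) = 1 − (1−0.077)·∏(1−qᵢ) over the active causes.
Enumerate both values of environment drift and weight by the priors:
  P(¬test failure | ¬flaky test harness, genuine code bug) = 0.23075*0.96 + 0.023075*0.04
        = 0.221520 + 0.000923 = 0.222443
Keeping only the environment drift-present terms gives 0.000923, so
  P(environment drift | ¬test failure, ¬flaky test harness, genuine code bug) = 0.000923 / 0.222443 ≈ 0.0041

Pr(environment drift | ¬test failure, ¬flaky test harness, genuine code bug) ≈ 0.0041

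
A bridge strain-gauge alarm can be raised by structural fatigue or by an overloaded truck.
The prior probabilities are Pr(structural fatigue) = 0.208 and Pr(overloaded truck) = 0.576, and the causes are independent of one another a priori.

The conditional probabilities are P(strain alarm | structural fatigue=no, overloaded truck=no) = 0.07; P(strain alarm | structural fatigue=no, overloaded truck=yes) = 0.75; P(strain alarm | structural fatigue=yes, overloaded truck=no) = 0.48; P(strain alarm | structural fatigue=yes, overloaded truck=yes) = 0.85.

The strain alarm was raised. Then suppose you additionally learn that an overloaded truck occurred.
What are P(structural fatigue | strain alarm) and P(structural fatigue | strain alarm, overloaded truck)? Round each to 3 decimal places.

By total probability over the 4 (structural fatigue, overloaded truck) configurations:
  P(strain alarm) = 0.07×0.792×0.424 + 0.75×0.792×0.576 + 0.48×0.208×0.424 + 0.85×0.208×0.576
        = 0.023507 + 0.342144 + 0.042332 + 0.101837 = 0.509820
Keeping only the structural fatigue-present terms gives 0.144169, so
  P(structural fatigue | strain alarm) = 0.144169 / 0.509820 ≈ 0.283

Now also conditioning on overloaded truck=true:
P(strain alarm | overloaded truck) = 0.75×0.792 + 0.85×0.208 = 0.594000 + 0.176800 = 0.770800
The structural fatigue-present share is 0.85×0.208 = 0.176800.
P(structural fatigue | strain alarm, overloaded truck) = 0.176800 / 0.770800 ≈ 0.229

P(structural fatigue | strain alarm) ≈ 0.283; P(structural fatigue | strain alarm, overloaded truck) ≈ 0.229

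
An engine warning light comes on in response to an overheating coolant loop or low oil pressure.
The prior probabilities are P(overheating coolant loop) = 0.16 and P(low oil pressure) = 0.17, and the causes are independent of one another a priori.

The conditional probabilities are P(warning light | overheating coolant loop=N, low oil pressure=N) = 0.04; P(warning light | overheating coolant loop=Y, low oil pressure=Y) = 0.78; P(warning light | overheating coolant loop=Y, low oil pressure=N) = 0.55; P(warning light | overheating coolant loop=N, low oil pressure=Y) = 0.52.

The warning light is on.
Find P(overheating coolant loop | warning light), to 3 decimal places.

Sum P(warning light|·) weighted by the priors over the 4 (overheating coolant loop, low oil pressure) configurations:
  P(warning light) = 0.04×0.84×0.83 + 0.52×0.84×0.17 + 0.55×0.16×0.83 + 0.78×0.16×0.17
        = 0.027888 + 0.074256 + 0.073040 + 0.021216 = 0.196400
Configurations with overheating coolant loop contribute 0.094256, so
  P(overheating coolant loop | warning light) = 0.094256 / 0.196400 ≈ 0.480

P(overheating coolant loop | warning light) ≈ 0.480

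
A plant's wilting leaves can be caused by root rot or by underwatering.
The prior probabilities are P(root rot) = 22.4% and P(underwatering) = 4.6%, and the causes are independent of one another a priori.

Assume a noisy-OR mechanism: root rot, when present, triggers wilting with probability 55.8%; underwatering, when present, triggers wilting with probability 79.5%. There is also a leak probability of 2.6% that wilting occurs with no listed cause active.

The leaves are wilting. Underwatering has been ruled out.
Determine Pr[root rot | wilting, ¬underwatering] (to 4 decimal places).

Under noisy-OR, P(wilting | causes) = 1 − (1−0.026)·∏(1−qᵢ) over the active causes.
For the numerator, keep only root rot=true terms: 0.569492·0.224 = 0.127566
Normalizer over all consistent configurations: 0.026·0.776 + 0.569492·0.224 = 0.147742
P(root rot | wilting, ¬underwatering) = 0.127566/0.147742 ≈ 0.8634

Pr[root rot | wilting, ¬underwatering] ≈ 0.8634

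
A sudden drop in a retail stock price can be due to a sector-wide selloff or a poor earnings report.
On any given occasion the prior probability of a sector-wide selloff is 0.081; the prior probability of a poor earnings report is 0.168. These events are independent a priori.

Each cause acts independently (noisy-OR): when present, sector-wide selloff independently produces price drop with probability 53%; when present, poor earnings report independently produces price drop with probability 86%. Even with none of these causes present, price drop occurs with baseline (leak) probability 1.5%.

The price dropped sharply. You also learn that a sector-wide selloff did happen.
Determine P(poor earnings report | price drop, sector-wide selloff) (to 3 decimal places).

P(poor earnings report | price drop, sector-wide selloff) ≈ 0.260

Under noisy-OR, P(price drop | causes) = 1 − (1−0.015)·∏(1−qᵢ) over the active causes.
By total probability over both values of poor earnings report:
  P(price drop | sector-wide selloff) = 0.53705*0.832 + 0.935187*0.168
        = 0.446826 + 0.157111 = 0.603937
Keeping only the poor earnings report-present terms gives 0.157111, so
  P(poor earnings report | price drop, sector-wide selloff) = 0.157111 / 0.603937 ≈ 0.260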